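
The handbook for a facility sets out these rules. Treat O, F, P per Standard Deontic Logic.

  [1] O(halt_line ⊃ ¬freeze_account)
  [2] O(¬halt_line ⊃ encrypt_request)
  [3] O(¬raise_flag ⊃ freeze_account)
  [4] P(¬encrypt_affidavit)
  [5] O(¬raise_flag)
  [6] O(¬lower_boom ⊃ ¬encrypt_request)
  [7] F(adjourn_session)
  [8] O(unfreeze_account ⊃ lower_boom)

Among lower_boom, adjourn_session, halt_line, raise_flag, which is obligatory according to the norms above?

lower_boom

Premise 5 states O(¬raise_flag) outright.
With premise 3, O(¬raise_flag ⊃ freeze_account), the K-axiom yields O(freeze_account).
Premise 1, O(halt_line ⊃ ¬freeze_account), contraposes to O(freeze_account ⊃ ¬halt_line); with O(freeze_account) we get O(¬halt_line).
From O(¬halt_line) and premise 2, O(¬halt_line ⊃ encrypt_request), we obtain O(encrypt_request).
Premise 6 is O(¬lower_boom ⊃ ¬encrypt_request); contrapositively O(encrypt_request ⊃ lower_boom). Since O(encrypt_request) holds, K gives O(lower_boom).
So O(lower_boom) holds — lower_boom is obligatory. None of the other listed options is made obligatory by any chain of premises.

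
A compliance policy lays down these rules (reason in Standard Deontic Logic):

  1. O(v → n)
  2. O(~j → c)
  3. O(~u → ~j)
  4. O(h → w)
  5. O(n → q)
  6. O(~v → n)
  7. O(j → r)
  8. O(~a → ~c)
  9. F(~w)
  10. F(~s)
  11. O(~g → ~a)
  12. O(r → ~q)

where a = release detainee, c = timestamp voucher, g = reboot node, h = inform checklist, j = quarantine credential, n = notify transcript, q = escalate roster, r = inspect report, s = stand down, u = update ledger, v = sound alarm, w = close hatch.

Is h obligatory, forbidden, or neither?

Neither

Premise 4 is O(h → w); even if O(w) held, inferring O(h) would be affirming the consequent — invalid.
No premise or chain of K-axiom applications forces O(h), and none forces O(~h). So h is neither obligatory nor forbidden under these norms.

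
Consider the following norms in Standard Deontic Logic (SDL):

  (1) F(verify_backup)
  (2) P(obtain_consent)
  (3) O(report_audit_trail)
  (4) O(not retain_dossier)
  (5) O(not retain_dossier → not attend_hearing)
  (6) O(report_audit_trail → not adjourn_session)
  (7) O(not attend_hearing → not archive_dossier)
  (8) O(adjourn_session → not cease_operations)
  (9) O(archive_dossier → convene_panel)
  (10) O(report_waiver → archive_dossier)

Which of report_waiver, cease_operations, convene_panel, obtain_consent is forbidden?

Premise 4 gives O(not retain_dossier).
Applying K to premise 5 (O(not retain_dossier → not attend_hearing)) and O(not retain_dossier) yields O(not attend_hearing).
With premise 7, O(not attend_hearing → not archive_dossier), the K-axiom yields O(not archive_dossier).
Premise 10 is O(report_waiver → archive_dossier); contrapositively O(not archive_dossier → not report_waiver). Since O(not archive_dossier) holds, K gives O(not report_waiver).
So O(not report_waiver) holds, i.e. report_waiver is forbidden. None of the other listed options is forbidden under the premises.

report_waiver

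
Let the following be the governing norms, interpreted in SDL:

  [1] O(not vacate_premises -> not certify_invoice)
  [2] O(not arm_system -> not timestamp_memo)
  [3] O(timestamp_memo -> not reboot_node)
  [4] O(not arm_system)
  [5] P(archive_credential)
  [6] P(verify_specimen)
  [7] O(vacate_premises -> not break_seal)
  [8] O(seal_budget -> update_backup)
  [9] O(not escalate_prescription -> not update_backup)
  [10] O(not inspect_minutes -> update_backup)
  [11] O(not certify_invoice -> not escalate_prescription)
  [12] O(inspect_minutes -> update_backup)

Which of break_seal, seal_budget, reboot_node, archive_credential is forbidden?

By case analysis on inspect_minutes: premise 12 gives O(inspect_minutes -> update_backup) and premise 10 gives O(not inspect_minutes -> update_backup), so O(update_backup) either way.
Premise 9 is O(not escalate_prescription -> not update_backup); contrapositively O(update_backup -> escalate_prescription). Since O(update_backup) holds, K gives O(escalate_prescription).
Premise 11 is O(not certify_invoice -> not escalate_prescription); contrapositively O(escalate_prescription -> certify_invoice). Since O(escalate_prescription) holds, K gives O(certify_invoice).
The contrapositive of premise 1 (O(not vacate_premises -> not certify_invoice)) is O(certify_invoice -> vacate_premises), and O(certify_invoice) is already established, so O(vacate_premises).
With premise 7, O(vacate_premises -> not break_seal), the K-axiom yields O(not break_seal).
So O(not break_seal) holds, i.e. break_seal is forbidden. None of the other listed options is forbidden under the premises.

break_seal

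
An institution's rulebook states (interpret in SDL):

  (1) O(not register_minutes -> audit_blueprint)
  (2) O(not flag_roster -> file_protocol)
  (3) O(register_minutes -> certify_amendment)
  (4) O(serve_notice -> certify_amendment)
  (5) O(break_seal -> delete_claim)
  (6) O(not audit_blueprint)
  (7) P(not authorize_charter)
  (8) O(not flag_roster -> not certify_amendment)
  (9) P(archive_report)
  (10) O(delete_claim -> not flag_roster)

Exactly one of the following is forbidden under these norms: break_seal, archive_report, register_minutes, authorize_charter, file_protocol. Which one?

Premise 6 states O(not audit_blueprint) outright.
The contrapositive of premise 1 (O(not register_minutes -> audit_blueprint)) is O(not audit_blueprint -> register_minutes), and O(not audit_blueprint) is already established, so O(register_minutes).
Applying K to premise 3 (O(register_minutes -> certify_amendment)) and O(register_minutes) yields O(certify_amendment).
Premise 8 is O(not flag_roster -> not certify_amendment); contrapositively O(certify_amendment -> flag_roster). Since O(certify_amendment) holds, K gives O(flag_roster).
Premise 10 is O(delete_claim -> not flag_roster); contrapositively O(flag_roster -> not delete_claim). Since O(flag_roster) holds, K gives O(not delete_claim).
Premise 5, O(break_seal -> delete_claim), contraposes to O(not delete_claim -> not break_seal); with O(not delete_claim) we get O(not break_seal).
So O(not break_seal) holds, i.e. break_seal is forbidden. None of the other listed options is forbidden under the premises.

break_seal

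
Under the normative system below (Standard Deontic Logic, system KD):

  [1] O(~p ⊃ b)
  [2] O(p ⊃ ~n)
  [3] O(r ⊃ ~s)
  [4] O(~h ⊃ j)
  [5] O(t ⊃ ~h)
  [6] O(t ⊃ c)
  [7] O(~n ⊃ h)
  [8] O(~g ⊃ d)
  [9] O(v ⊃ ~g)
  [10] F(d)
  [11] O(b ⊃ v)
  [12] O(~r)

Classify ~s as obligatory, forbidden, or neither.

Neither

Premise 3 is O(r ⊃ ~s), but O(r) is not derivable from the premises, so it does not yield O(~s).
No premise or chain of K-axiom applications forces O(~s), and none forces O(s). So ~s is neither obligatory nor forbidden under these norms.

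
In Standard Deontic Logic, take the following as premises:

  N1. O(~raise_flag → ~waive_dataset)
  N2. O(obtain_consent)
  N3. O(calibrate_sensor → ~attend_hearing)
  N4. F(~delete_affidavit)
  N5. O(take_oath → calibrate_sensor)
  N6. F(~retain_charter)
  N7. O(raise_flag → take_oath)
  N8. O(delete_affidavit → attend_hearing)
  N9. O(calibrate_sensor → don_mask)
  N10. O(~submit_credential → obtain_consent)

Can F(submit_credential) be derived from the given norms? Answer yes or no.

No

Premise 10 is O(~submit_credential → obtain_consent); even if O(obtain_consent) held, inferring O(~submit_credential) would be affirming the consequent — invalid.
No other premise forces O(~submit_credential). An ideal world satisfying every premise can still have submit_credential true, so F(submit_credential) is not derivable.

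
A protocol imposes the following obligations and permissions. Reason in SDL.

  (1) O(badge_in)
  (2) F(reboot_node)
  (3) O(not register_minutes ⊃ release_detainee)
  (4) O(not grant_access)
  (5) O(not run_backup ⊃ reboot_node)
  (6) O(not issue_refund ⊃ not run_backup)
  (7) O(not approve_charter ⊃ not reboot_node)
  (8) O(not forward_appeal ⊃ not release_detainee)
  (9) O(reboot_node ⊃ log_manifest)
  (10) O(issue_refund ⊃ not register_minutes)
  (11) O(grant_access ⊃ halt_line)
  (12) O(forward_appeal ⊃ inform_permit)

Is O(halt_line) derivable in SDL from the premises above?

No

Premise 11 is O(grant_access ⊃ halt_line), but O(grant_access) is not derivable from the premises, so it does not yield O(halt_line).
No other premise forces O(halt_line). An ideal world satisfying every premise can still have halt_line false, so O(halt_line) is not derivable.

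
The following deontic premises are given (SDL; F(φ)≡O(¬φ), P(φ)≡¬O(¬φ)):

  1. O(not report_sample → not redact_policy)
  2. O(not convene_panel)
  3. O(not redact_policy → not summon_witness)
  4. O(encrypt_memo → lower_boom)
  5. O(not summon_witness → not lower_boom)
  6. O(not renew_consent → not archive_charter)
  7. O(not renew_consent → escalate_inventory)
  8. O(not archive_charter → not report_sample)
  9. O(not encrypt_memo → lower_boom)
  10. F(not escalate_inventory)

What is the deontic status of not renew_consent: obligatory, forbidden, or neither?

By case analysis on not encrypt_memo: premise 9 gives O(not encrypt_memo → lower_boom) and premise 4 gives O(encrypt_memo → lower_boom), so O(lower_boom) either way.
The contrapositive of premise 5 (O(not summon_witness → not lower_boom)) is O(lower_boom → summon_witness), and O(lower_boom) is already established, so O(summon_witness).
The contrapositive of premise 3 (O(not redact_policy → not summon_witness)) is O(summon_witness → redact_policy), and O(summon_witness) is already established, so O(redact_policy).
The contrapositive of premise 1 (O(not report_sample → not redact_policy)) is O(redact_policy → report_sample), and O(redact_policy) is already established, so O(report_sample).
The contrapositive of premise 8 (O(not archive_charter → not report_sample)) is O(report_sample → archive_charter), and O(report_sample) is already established, so O(archive_charter).
The contrapositive of premise 6 (O(not renew_consent → not archive_charter)) is O(archive_charter → renew_consent), and O(archive_charter) is already established, so O(renew_consent).
Premises 2, 7, 10 do not contribute to this derivation.
Thus O(renew_consent), which is F(not renew_consent): not renew_consent is forbidden.

Forbidden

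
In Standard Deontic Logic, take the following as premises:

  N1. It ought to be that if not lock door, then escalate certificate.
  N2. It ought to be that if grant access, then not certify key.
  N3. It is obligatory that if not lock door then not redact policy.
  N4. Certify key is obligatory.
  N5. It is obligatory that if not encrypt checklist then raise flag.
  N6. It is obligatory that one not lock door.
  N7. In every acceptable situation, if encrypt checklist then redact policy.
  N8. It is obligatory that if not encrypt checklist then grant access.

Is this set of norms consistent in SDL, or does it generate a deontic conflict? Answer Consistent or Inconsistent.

Premise 4 gives O(certify_key).
The contrapositive of premise 2 (O(grant_access → ¬certify_key)) is O(certify_key → ¬grant_access), and O(certify_key) is already established, so O(¬grant_access).
Premise 8 is O(¬encrypt_checklist → grant_access); contrapositively O(¬grant_access → encrypt_checklist). Since O(¬grant_access) holds, K gives O(encrypt_checklist).
With premise 7, O(encrypt_checklist → redact_policy), the K-axiom yields O(redact_policy).
Premise 3 is O(¬lock_door → ¬redact_policy); contrapositively O(redact_policy → lock_door). Since O(redact_policy) holds, K gives O(lock_door).
Yet premise 6 states O(¬lock_door).
We now have both O(lock_door) and O(¬lock_door) — lock_door is simultaneously obligatory and forbidden, violating the D-axiom.

Inconsistent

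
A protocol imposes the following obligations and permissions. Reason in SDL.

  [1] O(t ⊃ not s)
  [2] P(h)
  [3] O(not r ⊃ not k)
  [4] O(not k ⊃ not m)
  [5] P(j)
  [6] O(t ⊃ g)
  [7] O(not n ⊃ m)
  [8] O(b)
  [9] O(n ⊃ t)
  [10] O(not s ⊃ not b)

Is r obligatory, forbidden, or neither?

Obligatory

Premise 8 states O(b) outright.
Premise 10 is O(not s ⊃ not b); contrapositively O(b ⊃ s). Since O(b) holds, K gives O(s).
The contrapositive of premise 1 (O(t ⊃ not s)) is O(s ⊃ not t), and O(s) is already established, so O(not t).
The contrapositive of premise 9 (O(n ⊃ t)) is O(not t ⊃ not n), and O(not t) is already established, so O(not n).
With premise 7, O(not n ⊃ m), the K-axiom yields O(m).
Premise 4, O(not k ⊃ not m), contraposes to O(m ⊃ k); with O(m) we get O(k).
Premise 3, O(not r ⊃ not k), contraposes to O(k ⊃ r); with O(k) we get O(r).
Premises 2, 5, 6 do not contribute to this derivation.
Hence r is obligatory.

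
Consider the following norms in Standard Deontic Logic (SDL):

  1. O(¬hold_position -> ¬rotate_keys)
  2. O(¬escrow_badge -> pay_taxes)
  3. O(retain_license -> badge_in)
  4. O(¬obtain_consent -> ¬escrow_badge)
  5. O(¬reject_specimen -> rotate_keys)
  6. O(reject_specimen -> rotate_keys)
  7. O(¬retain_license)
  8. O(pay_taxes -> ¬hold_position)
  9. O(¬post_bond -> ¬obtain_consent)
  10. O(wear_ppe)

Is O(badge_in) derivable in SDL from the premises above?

No

Premise 3 is O(retain_license -> badge_in), but O(retain_license) is not derivable from the premises, so it does not yield O(badge_in).
No other premise forces O(badge_in). An ideal world satisfying every premise can still have badge_in false, so O(badge_in) is not derivable.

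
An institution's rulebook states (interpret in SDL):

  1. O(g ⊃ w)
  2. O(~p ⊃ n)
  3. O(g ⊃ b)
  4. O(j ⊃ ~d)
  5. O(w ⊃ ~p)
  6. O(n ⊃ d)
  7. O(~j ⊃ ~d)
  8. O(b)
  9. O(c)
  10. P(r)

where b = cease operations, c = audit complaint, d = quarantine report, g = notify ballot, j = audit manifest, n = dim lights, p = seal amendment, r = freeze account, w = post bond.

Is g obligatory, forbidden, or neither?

Forbidden

Premises 7 and 4 are O(~j ⊃ ~d) and O(j ⊃ ~d); every ideal world satisfies ~j or j, so in either case ~d holds — hence O(~d).
The contrapositive of premise 6 (O(n ⊃ d)) is O(~d ⊃ ~n), and O(~d) is already established, so O(~n).
Premise 2 is O(~p ⊃ n); contrapositively O(~n ⊃ p). Since O(~n) holds, K gives O(p).
Premise 5, O(w ⊃ ~p), contraposes to O(p ⊃ ~w); with O(p) we get O(~w).
Premise 1 is O(g ⊃ w); contrapositively O(~w ⊃ ~g). Since O(~w) holds, K gives O(~g).
Premises 3, 8, 9, 10 do not contribute to this derivation.
Thus O(~g), which is F(g): g is forbidden.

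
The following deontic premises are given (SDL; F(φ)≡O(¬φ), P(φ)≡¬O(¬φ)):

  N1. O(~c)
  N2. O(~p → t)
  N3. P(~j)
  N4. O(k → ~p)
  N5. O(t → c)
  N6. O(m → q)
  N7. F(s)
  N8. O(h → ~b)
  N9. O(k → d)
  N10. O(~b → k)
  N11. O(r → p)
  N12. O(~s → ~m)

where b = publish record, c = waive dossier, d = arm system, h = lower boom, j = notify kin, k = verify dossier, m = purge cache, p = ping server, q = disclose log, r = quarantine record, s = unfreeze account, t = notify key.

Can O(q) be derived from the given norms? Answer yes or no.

Premise 6 is O(m → q), but O(m) is not derivable from the premises, so it does not yield O(q).
No other premise forces O(q). An ideal world satisfying every premise can still have q false, so O(q) is not derivable.

No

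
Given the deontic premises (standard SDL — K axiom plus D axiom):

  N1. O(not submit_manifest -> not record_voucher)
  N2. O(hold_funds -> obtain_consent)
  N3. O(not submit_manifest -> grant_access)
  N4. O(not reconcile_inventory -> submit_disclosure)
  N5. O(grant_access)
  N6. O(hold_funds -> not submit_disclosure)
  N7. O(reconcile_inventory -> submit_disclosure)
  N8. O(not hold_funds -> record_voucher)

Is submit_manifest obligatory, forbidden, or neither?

Premises 7 and 4 are O(reconcile_inventory -> submit_disclosure) and O(not reconcile_inventory -> submit_disclosure); every ideal world satisfies reconcile_inventory or not reconcile_inventory, so in either case submit_disclosure holds — hence O(submit_disclosure).
Premise 6 is O(hold_funds -> not submit_disclosure); contrapositively O(submit_disclosure -> not hold_funds). Since O(submit_disclosure) holds, K gives O(not hold_funds).
Premise 8 is O(not hold_funds -> record_voucher); since O(not hold_funds), deontic closure gives O(record_voucher).
Premise 1 is O(not submit_manifest -> not record_voucher); contrapositively O(record_voucher -> submit_manifest). Since O(record_voucher) holds, K gives O(submit_manifest).
Premises 2, 3, 5 do not contribute to this derivation.
Hence submit_manifest is obligatory.

Obligatory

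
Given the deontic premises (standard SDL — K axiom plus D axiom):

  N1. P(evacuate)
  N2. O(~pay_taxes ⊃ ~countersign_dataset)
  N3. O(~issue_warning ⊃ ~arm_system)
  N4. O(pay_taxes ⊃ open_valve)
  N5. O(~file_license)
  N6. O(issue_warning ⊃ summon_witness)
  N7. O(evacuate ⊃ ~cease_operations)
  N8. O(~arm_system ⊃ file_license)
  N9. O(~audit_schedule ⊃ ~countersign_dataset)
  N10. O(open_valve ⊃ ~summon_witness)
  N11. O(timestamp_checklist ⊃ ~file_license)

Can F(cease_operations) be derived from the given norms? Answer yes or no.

No

Premise 7 is O(evacuate ⊃ ~cease_operations), but O(evacuate) is not derivable from the premises (the permission P(evacuate) asserts only ~O(~evacuate), not O(evacuate)), so it does not yield O(~cease_operations).
No other premise forces O(~cease_operations). An ideal world satisfying every premise can still have cease_operations true, so F(cease_operations) is not derivable.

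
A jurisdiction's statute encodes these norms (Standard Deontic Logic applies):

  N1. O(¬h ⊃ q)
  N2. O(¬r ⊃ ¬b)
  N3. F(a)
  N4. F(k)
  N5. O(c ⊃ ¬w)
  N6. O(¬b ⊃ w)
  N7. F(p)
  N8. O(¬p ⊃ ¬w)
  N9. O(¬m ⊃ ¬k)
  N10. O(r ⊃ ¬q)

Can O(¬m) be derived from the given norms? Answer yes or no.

Premise 9 is O(¬m ⊃ ¬k); even if O(¬k) held, inferring O(¬m) would be affirming the consequent — invalid.
No other premise forces O(¬m). An ideal world satisfying every premise can still have ¬m false, so O(¬m) is not derivable.

No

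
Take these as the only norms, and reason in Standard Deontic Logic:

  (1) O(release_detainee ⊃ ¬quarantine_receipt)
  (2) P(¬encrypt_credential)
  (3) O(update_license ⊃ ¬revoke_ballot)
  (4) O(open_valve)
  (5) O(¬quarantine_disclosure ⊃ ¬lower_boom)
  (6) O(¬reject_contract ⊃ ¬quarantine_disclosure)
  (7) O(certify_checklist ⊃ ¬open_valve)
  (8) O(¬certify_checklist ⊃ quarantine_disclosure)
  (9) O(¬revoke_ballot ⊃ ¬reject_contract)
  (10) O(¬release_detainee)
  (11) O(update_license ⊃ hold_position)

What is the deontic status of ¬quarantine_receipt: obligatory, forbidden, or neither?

Neither

Premise 1 is O(release_detainee ⊃ ¬quarantine_receipt), but O(release_detainee) is not derivable from the premises, so it does not yield O(¬quarantine_receipt).
No premise or chain of K-axiom applications forces O(¬quarantine_receipt), and none forces O(quarantine_receipt). So ¬quarantine_receipt is neither obligatory nor forbidden under these norms.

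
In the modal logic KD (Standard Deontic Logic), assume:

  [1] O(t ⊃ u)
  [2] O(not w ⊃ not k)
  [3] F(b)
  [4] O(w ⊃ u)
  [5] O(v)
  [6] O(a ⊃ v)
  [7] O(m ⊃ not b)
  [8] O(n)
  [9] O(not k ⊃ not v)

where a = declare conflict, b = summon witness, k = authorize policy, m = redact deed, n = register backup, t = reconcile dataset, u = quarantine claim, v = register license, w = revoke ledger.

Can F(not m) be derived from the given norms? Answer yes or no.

No

Premise 7 is O(m ⊃ not b); even if O(not b) held, inferring O(m) would be affirming the consequent — invalid.
No other premise forces O(m). An ideal world satisfying every premise can still have not m true, so F(not m) is not derivable.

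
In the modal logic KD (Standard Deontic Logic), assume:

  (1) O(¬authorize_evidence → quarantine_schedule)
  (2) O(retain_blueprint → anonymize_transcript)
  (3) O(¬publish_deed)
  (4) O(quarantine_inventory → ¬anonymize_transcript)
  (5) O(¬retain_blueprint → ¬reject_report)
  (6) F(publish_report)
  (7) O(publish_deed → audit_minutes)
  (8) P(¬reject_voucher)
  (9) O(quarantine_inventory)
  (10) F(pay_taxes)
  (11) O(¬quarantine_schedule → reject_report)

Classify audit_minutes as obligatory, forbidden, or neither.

Neither

Premise 7 is O(publish_deed → audit_minutes), but O(publish_deed) is not derivable from the premises, so it does not yield O(audit_minutes).
No premise or chain of K-axiom applications forces O(audit_minutes), and none forces O(¬audit_minutes). So audit_minutes is neither obligatory nor forbidden under these norms.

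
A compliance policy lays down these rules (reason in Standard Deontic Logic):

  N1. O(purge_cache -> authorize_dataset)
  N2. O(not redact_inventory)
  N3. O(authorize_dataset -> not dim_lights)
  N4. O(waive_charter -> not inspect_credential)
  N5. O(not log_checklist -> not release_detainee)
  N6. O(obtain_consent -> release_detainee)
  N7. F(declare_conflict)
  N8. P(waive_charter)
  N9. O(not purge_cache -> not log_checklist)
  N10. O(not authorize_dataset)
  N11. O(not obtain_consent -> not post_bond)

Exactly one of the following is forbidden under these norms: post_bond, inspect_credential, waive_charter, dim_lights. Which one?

Premise 10 gives O(not authorize_dataset).
Premise 1 is O(purge_cache -> authorize_dataset); contrapositively O(not authorize_dataset -> not purge_cache). Since O(not authorize_dataset) holds, K gives O(not purge_cache).
Premise 9 is O(not purge_cache -> not log_checklist); since O(not purge_cache), deontic closure gives O(not log_checklist).
With premise 5, O(not log_checklist -> not release_detainee), the K-axiom yields O(not release_detainee).
The contrapositive of premise 6 (O(obtain_consent -> release_detainee)) is O(not release_detainee -> not obtain_consent), and O(not release_detainee) is already established, so O(not obtain_consent).
From O(not obtain_consent) and premise 11, O(not obtain_consent -> not post_bond), we obtain O(not post_bond).
So O(not post_bond) holds, i.e. post_bond is forbidden. None of the other listed options is forbidden under the premises.

post_bond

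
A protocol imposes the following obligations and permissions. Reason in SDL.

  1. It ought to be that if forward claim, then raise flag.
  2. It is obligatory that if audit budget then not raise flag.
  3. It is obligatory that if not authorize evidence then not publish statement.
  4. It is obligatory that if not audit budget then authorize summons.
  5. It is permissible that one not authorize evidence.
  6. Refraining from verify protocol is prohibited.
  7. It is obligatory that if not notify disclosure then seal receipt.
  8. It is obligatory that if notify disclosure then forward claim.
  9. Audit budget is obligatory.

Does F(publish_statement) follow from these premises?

No

Premise 3 is O(¬authorize_evidence → ¬publish_statement), but O(¬authorize_evidence) is not derivable from the premises (the permission P(¬authorize_evidence) asserts only ¬O(authorize_evidence), not O(¬authorize_evidence)), so it does not yield O(¬publish_statement).
No other premise forces O(¬publish_statement). An ideal world satisfying every premise can still have publish_statement true, so F(publish_statement) is not derivable.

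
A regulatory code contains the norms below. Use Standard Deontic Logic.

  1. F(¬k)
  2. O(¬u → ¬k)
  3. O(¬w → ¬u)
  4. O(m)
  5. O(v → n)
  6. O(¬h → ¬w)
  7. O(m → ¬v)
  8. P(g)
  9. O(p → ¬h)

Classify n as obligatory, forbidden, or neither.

Neither

Premise 5 is O(v → n), but O(v) is not derivable from the premises, so it does not yield O(n).
No premise or chain of K-axiom applications forces O(n), and none forces O(¬n). So n is neither obligatory nor forbidden under these norms.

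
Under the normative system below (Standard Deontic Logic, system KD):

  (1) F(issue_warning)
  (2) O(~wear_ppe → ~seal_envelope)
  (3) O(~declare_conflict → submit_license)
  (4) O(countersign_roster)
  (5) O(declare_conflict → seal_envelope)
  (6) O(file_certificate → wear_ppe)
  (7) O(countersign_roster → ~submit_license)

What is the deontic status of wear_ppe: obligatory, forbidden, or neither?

Obligatory

Premise 4 gives O(countersign_roster).
Premise 7 is O(countersign_roster → ~submit_license); since O(countersign_roster), deontic closure gives O(~submit_license).
Premise 3, O(~declare_conflict → submit_license), contraposes to O(~submit_license → declare_conflict); with O(~submit_license) we get O(declare_conflict).
With premise 5, O(declare_conflict → seal_envelope), the K-axiom yields O(seal_envelope).
Premise 2 is O(~wear_ppe → ~seal_envelope); contrapositively O(seal_envelope → wear_ppe). Since O(seal_envelope) holds, K gives O(wear_ppe).
Premises 1, 6 do not contribute to this derivation.
Hence wear_ppe is obligatory.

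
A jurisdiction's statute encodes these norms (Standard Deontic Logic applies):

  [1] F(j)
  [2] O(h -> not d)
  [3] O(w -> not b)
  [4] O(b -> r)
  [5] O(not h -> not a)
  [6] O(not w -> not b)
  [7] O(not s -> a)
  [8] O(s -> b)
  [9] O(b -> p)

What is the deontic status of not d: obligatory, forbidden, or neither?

By case analysis on w: premise 3 gives O(w -> not b) and premise 6 gives O(not w -> not b), so O(not b) either way.
The contrapositive of premise 8 (O(s -> b)) is O(not b -> not s), and O(not b) is already established, so O(not s).
Applying K to premise 7 (O(not s -> a)) and O(not s) yields O(a).
The contrapositive of premise 5 (O(not h -> not a)) is O(a -> h), and O(a) is already established, so O(h).
With premise 2, O(h -> not d), the K-axiom yields O(not d).
Premises 1, 4, 9 do not contribute to this derivation.
Hence not d is obligatory.

Obligatory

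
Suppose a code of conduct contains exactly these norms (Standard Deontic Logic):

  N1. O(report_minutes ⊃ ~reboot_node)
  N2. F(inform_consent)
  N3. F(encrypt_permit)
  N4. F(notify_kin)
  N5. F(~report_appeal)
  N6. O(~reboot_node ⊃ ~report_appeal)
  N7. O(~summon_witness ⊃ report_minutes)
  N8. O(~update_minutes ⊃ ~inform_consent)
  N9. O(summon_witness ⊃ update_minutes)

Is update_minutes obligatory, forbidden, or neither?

Obligatory

Premise 5 is F(~report_appeal), i.e. O(report_appeal).
Premise 6 is O(~reboot_node ⊃ ~report_appeal); contrapositively O(report_appeal ⊃ reboot_node). Since O(report_appeal) holds, K gives O(reboot_node).
Premise 1 is O(report_minutes ⊃ ~reboot_node); contrapositively O(reboot_node ⊃ ~report_minutes). Since O(reboot_node) holds, K gives O(~report_minutes).
Premise 7, O(~summon_witness ⊃ report_minutes), contraposes to O(~report_minutes ⊃ summon_witness); with O(~report_minutes) we get O(summon_witness).
Premise 9 is O(summon_witness ⊃ update_minutes); since O(summon_witness), deontic closure gives O(update_minutes).
Premises 2, 3, 4, 8 do not contribute to this derivation.
Hence update_minutes is obligatory.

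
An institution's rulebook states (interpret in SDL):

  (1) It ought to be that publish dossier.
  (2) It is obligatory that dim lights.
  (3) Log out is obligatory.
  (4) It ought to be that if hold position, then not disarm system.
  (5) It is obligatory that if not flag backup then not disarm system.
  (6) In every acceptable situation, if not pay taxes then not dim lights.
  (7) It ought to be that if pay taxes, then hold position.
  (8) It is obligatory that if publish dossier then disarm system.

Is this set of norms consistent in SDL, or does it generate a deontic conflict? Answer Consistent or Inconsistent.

From premise 2 we have O(dim_lights).
Premise 6, O(¬pay_taxes → ¬dim_lights), contraposes to O(dim_lights → pay_taxes); with O(dim_lights) we get O(pay_taxes).
Applying K to premise 7 (O(pay_taxes → hold_position)) and O(pay_taxes) yields O(hold_position).
Premise 4 is O(hold_position → ¬disarm_system); since O(hold_position), deontic closure gives O(¬disarm_system).
Premise 8 is O(publish_dossier → disarm_system); contrapositively O(¬disarm_system → ¬publish_dossier). Since O(¬disarm_system) holds, K gives O(¬publish_dossier).
However, premise 1 gives O(publish_dossier).
We now have both O(¬publish_dossier) and O(publish_dossier) — publish_dossier is simultaneously obligatory and forbidden, violating the D-axiom.

Inconsistent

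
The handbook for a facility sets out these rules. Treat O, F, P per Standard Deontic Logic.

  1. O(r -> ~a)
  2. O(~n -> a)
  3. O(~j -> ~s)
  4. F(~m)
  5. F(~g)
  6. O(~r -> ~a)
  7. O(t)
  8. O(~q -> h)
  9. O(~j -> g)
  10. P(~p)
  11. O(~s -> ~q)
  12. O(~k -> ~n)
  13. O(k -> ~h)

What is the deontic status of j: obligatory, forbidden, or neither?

By case analysis on ~r: premise 6 gives O(~r -> ~a) and premise 1 gives O(r -> ~a), so O(~a) either way.
The contrapositive of premise 2 (O(~n -> a)) is O(~a -> n), and O(~a) is already established, so O(n).
Premise 12 is O(~k -> ~n); contrapositively O(n -> k). Since O(n) holds, K gives O(k).
Premise 13 is O(k -> ~h); since O(k), deontic closure gives O(~h).
Premise 8 is O(~q -> h); contrapositively O(~h -> q). Since O(~h) holds, K gives O(q).
The contrapositive of premise 11 (O(~s -> ~q)) is O(q -> s), and O(q) is already established, so O(s).
Premise 3 is O(~j -> ~s); contrapositively O(s -> j). Since O(s) holds, K gives O(j).
Premises 4, 5, 7, 9, 10 do not contribute to this derivation.
Hence j is obligatory.

Obligatory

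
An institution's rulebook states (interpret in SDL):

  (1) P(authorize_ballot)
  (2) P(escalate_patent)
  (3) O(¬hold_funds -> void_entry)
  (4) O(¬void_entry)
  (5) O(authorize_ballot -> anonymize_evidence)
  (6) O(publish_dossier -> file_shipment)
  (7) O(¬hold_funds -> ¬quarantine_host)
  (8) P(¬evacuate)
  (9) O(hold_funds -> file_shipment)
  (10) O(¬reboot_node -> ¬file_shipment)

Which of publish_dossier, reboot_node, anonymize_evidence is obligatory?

reboot_node

From premise 4 we have O(¬void_entry).
Premise 3, O(¬hold_funds -> void_entry), contraposes to O(¬void_entry -> hold_funds); with O(¬void_entry) we get O(hold_funds).
Applying K to premise 9 (O(hold_funds -> file_shipment)) and O(hold_funds) yields O(file_shipment).
Premise 10, O(¬reboot_node -> ¬file_shipment), contraposes to O(file_shipment -> reboot_node); with O(file_shipment) we get O(reboot_node).
So O(reboot_node) holds — reboot_node is obligatory. None of the other listed options is made obligatory by any chain of premises.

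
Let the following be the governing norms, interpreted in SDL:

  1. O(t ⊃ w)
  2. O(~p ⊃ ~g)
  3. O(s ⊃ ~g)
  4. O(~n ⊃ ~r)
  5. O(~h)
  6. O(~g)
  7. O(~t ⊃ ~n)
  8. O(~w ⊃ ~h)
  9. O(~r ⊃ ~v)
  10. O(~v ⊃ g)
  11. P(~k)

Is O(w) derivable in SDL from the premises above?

Premise 6 gives O(~g).
The contrapositive of premise 10 (O(~v ⊃ g)) is O(~g ⊃ v), and O(~g) is already established, so O(v).
Premise 9 is O(~r ⊃ ~v); contrapositively O(v ⊃ r). Since O(v) holds, K gives O(r).
Premise 4 is O(~n ⊃ ~r); contrapositively O(r ⊃ n). Since O(r) holds, K gives O(n).
Premise 7 is O(~t ⊃ ~n); contrapositively O(n ⊃ t). Since O(n) holds, K gives O(t).
With premise 1, O(t ⊃ w), the K-axiom yields O(w).
Premises 2, 3, 5, 8, 11 do not contribute to this derivation.
So O(w) follows.

Yes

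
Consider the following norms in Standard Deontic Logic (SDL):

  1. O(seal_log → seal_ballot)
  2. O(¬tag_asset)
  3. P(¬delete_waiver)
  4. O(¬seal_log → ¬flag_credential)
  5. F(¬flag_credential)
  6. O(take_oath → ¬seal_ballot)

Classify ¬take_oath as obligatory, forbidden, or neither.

Obligatory

F(¬flag_credential) at premise 5 means O(flag_credential).
Premise 4, O(¬seal_log → ¬flag_credential), contraposes to O(flag_credential → seal_log); with O(flag_credential) we get O(seal_log).
Applying K to premise 1 (O(seal_log → seal_ballot)) and O(seal_log) yields O(seal_ballot).
The contrapositive of premise 6 (O(take_oath → ¬seal_ballot)) is O(seal_ballot → ¬take_oath), and O(seal_ballot) is already established, so O(¬take_oath).
Premises 2, 3 do not contribute to this derivation.
Hence ¬take_oath is obligatory.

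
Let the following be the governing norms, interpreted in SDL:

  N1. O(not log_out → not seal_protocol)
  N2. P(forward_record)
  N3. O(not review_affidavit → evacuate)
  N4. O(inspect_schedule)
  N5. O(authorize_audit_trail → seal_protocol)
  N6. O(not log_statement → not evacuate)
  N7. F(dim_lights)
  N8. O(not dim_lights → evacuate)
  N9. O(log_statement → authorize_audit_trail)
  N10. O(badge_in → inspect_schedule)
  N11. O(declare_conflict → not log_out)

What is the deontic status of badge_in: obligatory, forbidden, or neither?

Premise 10 is O(badge_in → inspect_schedule); even if O(inspect_schedule) held, inferring O(badge_in) would be affirming the consequent — invalid.
No premise or chain of K-axiom applications forces O(badge_in), and none forces O(not badge_in). So badge_in is neither obligatory nor forbidden under these norms.

Neither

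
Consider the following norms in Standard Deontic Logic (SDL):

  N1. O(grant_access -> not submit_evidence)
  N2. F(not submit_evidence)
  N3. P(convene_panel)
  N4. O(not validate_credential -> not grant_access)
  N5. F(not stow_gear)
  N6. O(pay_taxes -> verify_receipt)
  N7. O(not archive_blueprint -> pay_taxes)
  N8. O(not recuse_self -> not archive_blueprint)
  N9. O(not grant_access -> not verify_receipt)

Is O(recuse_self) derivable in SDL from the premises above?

Premise 2 is F(not submit_evidence), i.e. O(submit_evidence).
Premise 1 is O(grant_access -> not submit_evidence); contrapositively O(submit_evidence -> not grant_access). Since O(submit_evidence) holds, K gives O(not grant_access).
From O(not grant_access) and premise 9, O(not grant_access -> not verify_receipt), we obtain O(not verify_receipt).
The contrapositive of premise 6 (O(pay_taxes -> verify_receipt)) is O(not verify_receipt -> not pay_taxes), and O(not verify_receipt) is already established, so O(not pay_taxes).
Premise 7 is O(not archive_blueprint -> pay_taxes); contrapositively O(not pay_taxes -> archive_blueprint). Since O(not pay_taxes) holds, K gives O(archive_blueprint).
Premise 8 is O(not recuse_self -> not archive_blueprint); contrapositively O(archive_blueprint -> recuse_self). Since O(archive_blueprint) holds, K gives O(recuse_self).
Premises 3, 4, 5 do not contribute to this derivation.
So O(recuse_self) follows.

Yes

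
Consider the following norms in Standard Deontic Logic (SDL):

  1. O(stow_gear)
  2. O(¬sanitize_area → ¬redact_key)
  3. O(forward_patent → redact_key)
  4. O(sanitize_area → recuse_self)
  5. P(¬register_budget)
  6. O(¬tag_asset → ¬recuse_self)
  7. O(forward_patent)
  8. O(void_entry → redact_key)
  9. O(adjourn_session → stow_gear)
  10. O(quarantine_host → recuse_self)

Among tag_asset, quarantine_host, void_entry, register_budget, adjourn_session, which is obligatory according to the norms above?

tag_asset

Premise 7 gives O(forward_patent).
Applying K to premise 3 (O(forward_patent → redact_key)) and O(forward_patent) yields O(redact_key).
The contrapositive of premise 2 (O(¬sanitize_area → ¬redact_key)) is O(redact_key → sanitize_area), and O(redact_key) is already established, so O(sanitize_area).
Applying K to premise 4 (O(sanitize_area → recuse_self)) and O(sanitize_area) yields O(recuse_self).
Premise 6, O(¬tag_asset → ¬recuse_self), contraposes to O(recuse_self → tag_asset); with O(recuse_self) we get O(tag_asset).
So O(tag_asset) holds — tag_asset is obligatory. None of the other listed options is made obligatory by any chain of premises.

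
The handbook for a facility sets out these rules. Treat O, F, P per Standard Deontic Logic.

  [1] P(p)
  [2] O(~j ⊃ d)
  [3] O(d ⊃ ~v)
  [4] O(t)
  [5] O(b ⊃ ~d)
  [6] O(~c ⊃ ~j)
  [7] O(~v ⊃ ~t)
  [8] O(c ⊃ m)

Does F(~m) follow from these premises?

Premise 4 states O(t) outright.
Premise 7 is O(~v ⊃ ~t); contrapositively O(t ⊃ v). Since O(t) holds, K gives O(v).
Premise 3 is O(d ⊃ ~v); contrapositively O(v ⊃ ~d). Since O(v) holds, K gives O(~d).
Premise 2 is O(~j ⊃ d); contrapositively O(~d ⊃ j). Since O(~d) holds, K gives O(j).
Premise 6 is O(~c ⊃ ~j); contrapositively O(j ⊃ c). Since O(j) holds, K gives O(c).
Applying K to premise 8 (O(c ⊃ m)) and O(c) yields O(m).
Premises 1, 5 do not contribute to this derivation.
So O(m) holds, i.e. F(~m). The claim follows.

Yes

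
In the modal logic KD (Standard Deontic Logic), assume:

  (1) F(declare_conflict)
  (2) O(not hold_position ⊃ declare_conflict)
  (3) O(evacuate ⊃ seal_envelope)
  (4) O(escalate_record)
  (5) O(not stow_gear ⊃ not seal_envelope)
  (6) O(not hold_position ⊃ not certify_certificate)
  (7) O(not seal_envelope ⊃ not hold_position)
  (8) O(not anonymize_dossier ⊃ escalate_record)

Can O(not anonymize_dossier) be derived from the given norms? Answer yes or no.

Premise 8 is O(not anonymize_dossier ⊃ escalate_record); even if O(escalate_record) held, inferring O(not anonymize_dossier) would be affirming the consequent — invalid.
No other premise forces O(not anonymize_dossier). An ideal world satisfying every premise can still have not anonymize_dossier false, so O(not anonymize_dossier) is not derivable.

No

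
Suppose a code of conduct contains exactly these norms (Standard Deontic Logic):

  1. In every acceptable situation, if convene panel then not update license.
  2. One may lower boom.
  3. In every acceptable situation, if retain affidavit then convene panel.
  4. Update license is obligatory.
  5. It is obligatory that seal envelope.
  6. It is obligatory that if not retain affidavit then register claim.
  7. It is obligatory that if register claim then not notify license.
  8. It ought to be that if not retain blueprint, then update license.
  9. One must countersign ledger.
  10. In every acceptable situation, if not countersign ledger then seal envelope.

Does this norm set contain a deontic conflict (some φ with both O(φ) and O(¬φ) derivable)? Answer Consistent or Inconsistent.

Premise 10 is O(¬countersign_ledger → seal_envelope); even if O(seal_envelope) held, inferring O(¬countersign_ledger) would be affirming the consequent — invalid.
So O(¬countersign_ledger) is not derivable, and the apparent clash with O(countersign_ledger) does not arise.
A world satisfying every obligation exists (e.g. convene_panel=false, countersign_ledger=true, lower_boom=false, notify_license=false, register_claim=true, retain_affidavit=false, retain_blueprint=false, seal_envelope=true, update_license=true); no atom is both obligatory and forbidden, so the set is consistent.

Consistent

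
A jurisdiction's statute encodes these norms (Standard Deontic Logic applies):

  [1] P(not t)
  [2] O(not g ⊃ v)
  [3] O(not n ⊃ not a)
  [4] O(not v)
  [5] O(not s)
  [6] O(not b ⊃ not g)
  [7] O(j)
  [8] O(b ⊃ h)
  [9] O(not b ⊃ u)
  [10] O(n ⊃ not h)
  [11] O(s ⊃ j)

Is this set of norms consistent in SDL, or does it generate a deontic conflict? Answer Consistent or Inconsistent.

Premise 11 is O(s ⊃ j); even if O(j) held, inferring O(s) would be affirming the consequent — invalid.
So O(s) is not derivable, and the apparent clash with O(not s) does not arise.
A world satisfying every obligation exists (e.g. a=false, b=true, g=true, h=true, j=true, n=false, s=false, t=false, u=false, v=false); no atom is both obligatory and forbidden, so the set is consistent.

Consistent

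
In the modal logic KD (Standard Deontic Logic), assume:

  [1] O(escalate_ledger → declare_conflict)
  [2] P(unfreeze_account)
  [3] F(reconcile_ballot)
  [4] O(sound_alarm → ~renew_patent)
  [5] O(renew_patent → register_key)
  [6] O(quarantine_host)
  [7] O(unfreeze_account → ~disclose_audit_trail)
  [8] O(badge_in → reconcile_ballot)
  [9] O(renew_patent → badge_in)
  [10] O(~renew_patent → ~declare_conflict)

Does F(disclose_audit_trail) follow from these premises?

Premise 7 is O(unfreeze_account → ~disclose_audit_trail), but O(unfreeze_account) is not derivable from the premises (the permission P(unfreeze_account) asserts only ~O(~unfreeze_account), not O(unfreeze_account)), so it does not yield O(~disclose_audit_trail).
No other premise forces O(~disclose_audit_trail). An ideal world satisfying every premise can still have disclose_audit_trail true, so F(disclose_audit_trail) is not derivable.

No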